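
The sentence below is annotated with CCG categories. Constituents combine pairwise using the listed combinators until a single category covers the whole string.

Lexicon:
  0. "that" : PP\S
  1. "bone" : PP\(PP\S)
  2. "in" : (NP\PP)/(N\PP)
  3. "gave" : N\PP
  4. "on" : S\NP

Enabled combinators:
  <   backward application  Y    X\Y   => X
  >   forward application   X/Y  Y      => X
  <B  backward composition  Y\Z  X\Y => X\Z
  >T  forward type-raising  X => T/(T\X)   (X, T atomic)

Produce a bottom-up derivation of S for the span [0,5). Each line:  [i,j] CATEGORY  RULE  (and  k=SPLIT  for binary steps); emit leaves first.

[0,1] PP\S  lex  "that"
[1,2] PP\(PP\S)  lex  "bone"
[0,2] PP  <  k=1
[2,3] (NP\PP)/(N\PP)  lex  "in"
[3,4] N\PP  lex  "gave"
[2,4] NP\PP  >  k=3
[0,4] NP  <  k=2
[4,5] S\NP  lex  "on"
[0,5] S  <  k=4

[0,5] S   <
  [0,4] NP   <
    [0,2] PP   <
      [0,1] "that" : PP\S
      [1,2] "bone" : PP\(PP\S)
    [2,4] NP\PP   >
      [2,3] "in" : (NP\PP)/(N\PP)
      [3,4] "gave" : N\PP
  [4,5] "on" : S\NP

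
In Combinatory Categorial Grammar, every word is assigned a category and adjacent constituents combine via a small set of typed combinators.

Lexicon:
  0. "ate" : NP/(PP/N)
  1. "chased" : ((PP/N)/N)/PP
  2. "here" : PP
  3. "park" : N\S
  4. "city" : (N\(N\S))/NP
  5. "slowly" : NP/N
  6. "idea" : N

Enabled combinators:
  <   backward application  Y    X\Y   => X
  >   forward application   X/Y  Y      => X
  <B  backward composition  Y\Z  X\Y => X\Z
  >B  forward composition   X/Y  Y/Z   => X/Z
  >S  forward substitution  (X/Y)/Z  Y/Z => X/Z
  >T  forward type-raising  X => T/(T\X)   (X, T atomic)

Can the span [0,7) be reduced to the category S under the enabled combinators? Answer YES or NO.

NP/(PP/N) ((PP/N)/N)/PP PP N\S (N\(N\S))/NP NP/N N
CKY chart[0,7] = {N/(N\NP), NP, NP/(NP\NP), NP/(N\N), PP/(PP\NP), S/(S\NP)}; S ∉ chart

NO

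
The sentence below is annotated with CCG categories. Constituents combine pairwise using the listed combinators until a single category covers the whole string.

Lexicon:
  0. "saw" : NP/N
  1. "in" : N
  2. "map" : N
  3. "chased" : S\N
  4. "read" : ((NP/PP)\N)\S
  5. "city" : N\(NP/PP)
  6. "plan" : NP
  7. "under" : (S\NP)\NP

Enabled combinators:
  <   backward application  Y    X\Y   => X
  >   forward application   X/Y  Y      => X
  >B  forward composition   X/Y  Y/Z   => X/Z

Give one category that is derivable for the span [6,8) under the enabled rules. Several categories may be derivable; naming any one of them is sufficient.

S\NP

[0,8] S   <
  [0,6] NP   >
    [0,1] "saw" : NP/N
    [1,6] N   <
      [1,5] NP/PP   <
        [1,2] "in" : N
        [2,5] (NP/PP)\N   <
          [2,4] S   <
            [2,3] "map" : N
            [3,4] "chased" : S\N
          [4,5] "read" : ((NP/PP)\N)\S
      [5,6] "city" : N\(NP/PP)
  [6,8] S\NP   <
    [6,7] "plan" : NP
    [7,8] "under" : (S\NP)\NP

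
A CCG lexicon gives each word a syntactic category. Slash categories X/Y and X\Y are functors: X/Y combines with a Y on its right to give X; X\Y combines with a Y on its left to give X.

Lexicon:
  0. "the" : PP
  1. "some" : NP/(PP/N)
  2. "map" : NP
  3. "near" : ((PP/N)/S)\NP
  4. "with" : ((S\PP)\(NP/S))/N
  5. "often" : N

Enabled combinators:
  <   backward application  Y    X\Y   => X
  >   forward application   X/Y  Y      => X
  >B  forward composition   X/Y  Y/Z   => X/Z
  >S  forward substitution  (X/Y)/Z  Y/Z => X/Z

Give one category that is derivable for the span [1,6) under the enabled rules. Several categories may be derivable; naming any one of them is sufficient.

S\PP

[0,6] S   <
  [0,1] "the" : PP
  [1,6] S\PP   <
    [1,4] NP/S   >B
      [1,2] "some" : NP/(PP/N)
      [2,4] (PP/N)/S   <
        [2,3] "map" : NP
        [3,4] "near" : ((PP/N)/S)\NP
    [4,6] (S\PP)\(NP/S)   >
      [4,5] "with" : ((S\PP)\(NP/S))/N
      [5,6] "often" : N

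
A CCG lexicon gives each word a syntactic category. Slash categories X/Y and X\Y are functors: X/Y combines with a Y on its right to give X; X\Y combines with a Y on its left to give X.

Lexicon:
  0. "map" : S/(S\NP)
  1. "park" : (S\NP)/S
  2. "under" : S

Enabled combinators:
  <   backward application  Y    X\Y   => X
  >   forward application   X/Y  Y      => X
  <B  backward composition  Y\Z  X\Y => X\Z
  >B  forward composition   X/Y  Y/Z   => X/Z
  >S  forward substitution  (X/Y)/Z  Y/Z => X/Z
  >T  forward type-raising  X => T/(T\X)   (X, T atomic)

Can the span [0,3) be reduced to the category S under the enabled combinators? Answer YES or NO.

YES

[0,3] S   >
  [0,1] "map" : S/(S\NP)
  [1,3] S\NP   >
    [1,2] "park" : (S\NP)/S
    [2,3] "under" : S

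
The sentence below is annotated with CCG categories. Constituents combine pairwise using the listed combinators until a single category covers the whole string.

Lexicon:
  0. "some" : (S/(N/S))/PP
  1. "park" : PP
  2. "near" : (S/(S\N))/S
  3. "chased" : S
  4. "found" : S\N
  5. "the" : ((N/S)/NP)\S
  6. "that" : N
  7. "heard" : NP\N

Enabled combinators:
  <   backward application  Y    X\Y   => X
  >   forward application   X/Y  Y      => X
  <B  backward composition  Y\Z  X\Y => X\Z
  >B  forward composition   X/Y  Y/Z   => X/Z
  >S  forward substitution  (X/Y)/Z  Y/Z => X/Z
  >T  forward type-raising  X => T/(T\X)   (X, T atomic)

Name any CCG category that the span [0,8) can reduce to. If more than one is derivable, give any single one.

S

[0,8] S   >
  [0,2] S/(N/S)   >
    [0,1] "some" : (S/(N/S))/PP
    [1,2] "park" : PP
  [2,8] N/S   >
    [2,6] (N/S)/NP   <
      [2,5] S   >
        [2,4] S/(S\N)   >
          [2,3] "near" : (S/(S\N))/S
          [3,4] "chased" : S
        [4,5] "found" : S\N
      [5,6] "the" : ((N/S)/NP)\S
    [6,8] NP   >
      [6,7] NP/(NP\N)   >T
        [6,7] "that" : N
      [7,8] "heard" : NP\N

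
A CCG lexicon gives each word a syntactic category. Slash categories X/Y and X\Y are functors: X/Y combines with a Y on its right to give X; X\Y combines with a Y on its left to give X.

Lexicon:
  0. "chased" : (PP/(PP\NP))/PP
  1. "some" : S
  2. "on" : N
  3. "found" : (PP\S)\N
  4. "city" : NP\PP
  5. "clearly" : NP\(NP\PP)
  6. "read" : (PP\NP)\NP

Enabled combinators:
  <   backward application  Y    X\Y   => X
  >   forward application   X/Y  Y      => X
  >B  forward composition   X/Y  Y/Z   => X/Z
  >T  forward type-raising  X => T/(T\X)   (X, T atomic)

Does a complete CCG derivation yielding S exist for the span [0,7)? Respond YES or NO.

NO

(PP/(PP\NP))/PP S N (PP\S)\N NP\PP NP\(NP\PP) (PP\NP)\NP
CKY chart[0,7] = {N/(N\PP), NP/(NP\PP), PP, PP/(PP\PP), S/(S\PP)}; S ∉ chart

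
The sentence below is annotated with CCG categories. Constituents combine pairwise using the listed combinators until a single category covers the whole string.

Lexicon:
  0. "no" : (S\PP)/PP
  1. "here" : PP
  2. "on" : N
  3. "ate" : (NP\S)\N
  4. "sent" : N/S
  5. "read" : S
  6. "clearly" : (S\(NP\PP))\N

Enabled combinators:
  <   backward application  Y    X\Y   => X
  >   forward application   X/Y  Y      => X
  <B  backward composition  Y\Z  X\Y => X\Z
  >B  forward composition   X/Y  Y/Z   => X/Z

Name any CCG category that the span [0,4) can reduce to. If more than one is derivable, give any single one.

[0,7] S   <
  [0,4] NP\PP   <B
    [0,2] S\PP   >
      [0,1] "no" : (S\PP)/PP
      [1,2] "here" : PP
    [2,4] NP\S   <
      [2,3] "on" : N
      [3,4] "ate" : (NP\S)\N
  [4,7] S\(NP\PP)   <
    [4,6] N   >
      [4,5] "sent" : N/S
      [5,6] "read" : S
    [6,7] "clearly" : (S\(NP\PP))\N

NP\PP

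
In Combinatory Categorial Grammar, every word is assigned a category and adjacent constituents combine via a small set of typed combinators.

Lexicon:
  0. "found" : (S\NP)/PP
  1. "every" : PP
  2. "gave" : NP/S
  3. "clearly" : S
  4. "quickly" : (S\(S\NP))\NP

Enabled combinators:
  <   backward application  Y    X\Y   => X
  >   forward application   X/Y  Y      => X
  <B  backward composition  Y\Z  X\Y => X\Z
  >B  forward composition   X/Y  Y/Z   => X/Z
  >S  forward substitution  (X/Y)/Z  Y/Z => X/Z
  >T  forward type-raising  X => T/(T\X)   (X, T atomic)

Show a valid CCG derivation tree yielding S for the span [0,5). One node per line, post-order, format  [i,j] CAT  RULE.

[0,5] S   <
  [0,2] S\NP   >
    [0,1] "found" : (S\NP)/PP
    [1,2] "every" : PP
  [2,5] S\(S\NP)   <
    [2,4] NP   >
      [2,3] "gave" : NP/S
      [3,4] "clearly" : S
    [4,5] "quickly" : (S\(S\NP))\NP

[0,1] (S\NP)/PP  lex  "found"
[1,2] PP  lex  "every"
[0,2] S\NP  >  k=1
[2,3] NP/S  lex  "gave"
[3,4] S  lex  "clearly"
[2,4] NP  >  k=3
[4,5] (S\(S\NP))\NP  lex  "quickly"
[2,5] S\(S\NP)  <  k=4
[0,5] S  <  k=2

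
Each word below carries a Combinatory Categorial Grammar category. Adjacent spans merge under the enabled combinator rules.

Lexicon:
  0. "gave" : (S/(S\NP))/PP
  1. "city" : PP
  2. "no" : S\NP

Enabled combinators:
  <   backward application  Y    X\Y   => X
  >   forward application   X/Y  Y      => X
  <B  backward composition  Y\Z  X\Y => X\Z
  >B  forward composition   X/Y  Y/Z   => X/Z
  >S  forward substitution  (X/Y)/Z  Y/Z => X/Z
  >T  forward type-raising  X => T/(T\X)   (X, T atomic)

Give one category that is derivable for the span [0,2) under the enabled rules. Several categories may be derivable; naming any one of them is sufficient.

S/(S\NP)

[0,3] S   >
  [0,2] S/(S\NP)   >
    [0,1] "gave" : (S/(S\NP))/PP
    [1,2] "city" : PP
  [2,3] "no" : S\NP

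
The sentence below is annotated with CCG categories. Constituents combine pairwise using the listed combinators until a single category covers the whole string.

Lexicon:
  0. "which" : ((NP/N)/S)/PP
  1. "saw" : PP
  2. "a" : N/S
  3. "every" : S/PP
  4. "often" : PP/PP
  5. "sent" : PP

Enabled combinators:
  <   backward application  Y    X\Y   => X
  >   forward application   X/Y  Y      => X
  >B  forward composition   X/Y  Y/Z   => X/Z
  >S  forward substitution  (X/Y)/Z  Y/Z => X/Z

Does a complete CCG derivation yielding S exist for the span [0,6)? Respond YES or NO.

NO

((NP/N)/S)/PP PP N/S S/PP PP/PP PP
CKY chart[0,6] = {NP}; S ∉ chart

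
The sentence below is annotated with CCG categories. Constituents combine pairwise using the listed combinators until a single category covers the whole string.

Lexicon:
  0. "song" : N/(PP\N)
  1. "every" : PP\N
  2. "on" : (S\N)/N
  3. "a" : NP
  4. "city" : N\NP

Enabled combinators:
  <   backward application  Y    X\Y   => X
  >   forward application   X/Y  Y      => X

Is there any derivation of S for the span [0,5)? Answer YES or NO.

[0,5] S   <
  [0,2] N   >
    [0,1] "song" : N/(PP\N)
    [1,2] "every" : PP\N
  [2,5] S\N   >
    [2,3] "on" : (S\N)/N
    [3,5] N   <
      [3,4] "a" : NP
      [4,5] "city" : N\NP

YES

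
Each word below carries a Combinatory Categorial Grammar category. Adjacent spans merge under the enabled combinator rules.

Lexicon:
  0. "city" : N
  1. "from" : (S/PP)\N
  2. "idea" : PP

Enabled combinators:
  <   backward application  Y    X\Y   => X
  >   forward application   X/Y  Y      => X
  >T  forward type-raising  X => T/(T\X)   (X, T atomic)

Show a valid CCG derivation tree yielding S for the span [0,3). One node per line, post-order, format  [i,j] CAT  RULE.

[0,1] N  lex  "city"
[1,2] (S/PP)\N  lex  "from"
[0,2] S/PP  <  k=1
[2,3] PP  lex  "idea"
[0,3] S  >  k=2

[0,3] S   >
  [0,2] S/PP   <
    [0,1] "city" : N
    [1,2] "from" : (S/PP)\N
  [2,3] "idea" : PP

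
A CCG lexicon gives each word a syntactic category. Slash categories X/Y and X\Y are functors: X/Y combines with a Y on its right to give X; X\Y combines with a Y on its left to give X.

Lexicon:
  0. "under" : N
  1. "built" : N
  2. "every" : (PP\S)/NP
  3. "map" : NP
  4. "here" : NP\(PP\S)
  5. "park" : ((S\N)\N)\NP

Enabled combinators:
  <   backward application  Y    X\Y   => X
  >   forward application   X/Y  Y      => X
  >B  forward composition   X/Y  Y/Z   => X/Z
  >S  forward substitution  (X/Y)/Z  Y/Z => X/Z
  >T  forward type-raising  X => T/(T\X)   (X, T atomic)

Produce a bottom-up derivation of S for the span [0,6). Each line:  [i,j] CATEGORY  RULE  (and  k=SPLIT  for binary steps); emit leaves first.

[0,1] N  lex  "under"
[0,1] S/(S\N)  >T
[1,2] N  lex  "built"
[2,3] (PP\S)/NP  lex  "every"
[3,4] NP  lex  "map"
[2,4] PP\S  >  k=3
[4,5] NP\(PP\S)  lex  "here"
[2,5] NP  <  k=4
[5,6] ((S\N)\N)\NP  lex  "park"
[2,6] (S\N)\N  <  k=5
[1,6] S\N  <  k=2
[0,6] S  >  k=1

[0,6] S   >
  [0,1] S/(S\N)   >T
    [0,1] "under" : N
  [1,6] S\N   <
    [1,2] "built" : N
    [2,6] (S\N)\N   <
      [2,5] NP   <
        [2,4] PP\S   >
          [2,3] "every" : (PP\S)/NP
          [3,4] "map" : NP
        [4,5] "here" : NP\(PP\S)
      [5,6] "park" : ((S\N)\N)\NP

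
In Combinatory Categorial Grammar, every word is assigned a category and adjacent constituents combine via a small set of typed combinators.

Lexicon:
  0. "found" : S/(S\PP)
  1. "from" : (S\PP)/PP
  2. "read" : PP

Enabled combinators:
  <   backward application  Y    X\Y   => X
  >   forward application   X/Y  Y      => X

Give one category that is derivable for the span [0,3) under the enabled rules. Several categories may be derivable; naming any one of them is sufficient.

[0,3] S   >
  [0,1] "found" : S/(S\PP)
  [1,3] S\PP   >
    [1,2] "from" : (S\PP)/PP
    [2,3] "read" : PP

S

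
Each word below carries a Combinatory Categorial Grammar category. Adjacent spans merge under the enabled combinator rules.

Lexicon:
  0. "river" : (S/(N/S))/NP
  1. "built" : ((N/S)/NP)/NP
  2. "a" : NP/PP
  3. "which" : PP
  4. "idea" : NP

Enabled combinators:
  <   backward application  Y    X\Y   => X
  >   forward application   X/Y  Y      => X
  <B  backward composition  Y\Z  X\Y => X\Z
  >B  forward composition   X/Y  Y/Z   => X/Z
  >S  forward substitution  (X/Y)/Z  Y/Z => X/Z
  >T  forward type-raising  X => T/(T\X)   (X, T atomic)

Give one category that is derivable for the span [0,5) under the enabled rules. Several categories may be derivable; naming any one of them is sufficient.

S

[0,5] S   >
  [0,4] S/NP   >S
    [0,1] "river" : (S/(N/S))/NP
    [1,4] (N/S)/NP   >
      [1,2] "built" : ((N/S)/NP)/NP
      [2,4] NP   >
        [2,3] "a" : NP/PP
        [3,4] "which" : PP
  [4,5] "idea" : NP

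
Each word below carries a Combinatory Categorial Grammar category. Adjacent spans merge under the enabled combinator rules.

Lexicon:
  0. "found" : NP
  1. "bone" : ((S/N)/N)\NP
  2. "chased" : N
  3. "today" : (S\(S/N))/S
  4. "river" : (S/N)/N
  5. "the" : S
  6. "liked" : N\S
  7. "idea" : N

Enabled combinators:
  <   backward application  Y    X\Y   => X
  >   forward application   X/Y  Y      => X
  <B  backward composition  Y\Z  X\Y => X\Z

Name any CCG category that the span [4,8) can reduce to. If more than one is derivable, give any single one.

[0,8] S   <
  [0,3] S/N   >
    [0,2] (S/N)/N   <
      [0,1] "found" : NP
      [1,2] "bone" : ((S/N)/N)\NP
    [2,3] "chased" : N
  [3,8] S\(S/N)   >
    [3,4] "today" : (S\(S/N))/S
    [4,8] S   >
      [4,7] S/N   >
        [4,5] "river" : (S/N)/N
        [5,7] N   <
          [5,6] "the" : S
          [6,7] "liked" : N\S
      [7,8] "idea" : N

S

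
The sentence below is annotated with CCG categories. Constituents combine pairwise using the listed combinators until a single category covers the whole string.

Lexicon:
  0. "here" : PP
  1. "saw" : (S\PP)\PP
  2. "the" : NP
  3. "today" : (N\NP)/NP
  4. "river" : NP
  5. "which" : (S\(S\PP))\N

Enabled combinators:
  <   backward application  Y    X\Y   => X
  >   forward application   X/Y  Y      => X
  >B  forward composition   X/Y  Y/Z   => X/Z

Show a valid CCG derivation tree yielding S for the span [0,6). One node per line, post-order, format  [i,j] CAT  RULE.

[0,6] S   <
  [0,2] S\PP   <
    [0,1] "here" : PP
    [1,2] "saw" : (S\PP)\PP
  [2,6] S\(S\PP)   <
    [2,5] N   <
      [2,3] "the" : NP
      [3,5] N\NP   >
        [3,4] "today" : (N\NP)/NP
        [4,5] "river" : NP
    [5,6] "which" : (S\(S\PP))\N

[0,1] PP  lex  "here"
[1,2] (S\PP)\PP  lex  "saw"
[0,2] S\PP  <  k=1
[2,3] NP  lex  "the"
[3,4] (N\NP)/NP  lex  "today"
[4,5] NP  lex  "river"
[3,5] N\NP  >  k=4
[2,5] N  <  k=3
[5,6] (S\(S\PP))\N  lex  "which"
[2,6] S\(S\PP)  <  k=5
[0,6] S  <  k=2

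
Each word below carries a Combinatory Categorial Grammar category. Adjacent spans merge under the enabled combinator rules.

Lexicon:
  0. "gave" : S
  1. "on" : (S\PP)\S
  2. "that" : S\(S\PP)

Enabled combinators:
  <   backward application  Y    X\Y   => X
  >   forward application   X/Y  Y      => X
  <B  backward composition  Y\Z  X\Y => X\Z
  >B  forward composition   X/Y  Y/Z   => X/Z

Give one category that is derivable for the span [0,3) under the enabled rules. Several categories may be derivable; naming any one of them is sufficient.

[0,3] S   <
  [0,2] S\PP   <
    [0,1] "gave" : S
    [1,2] "on" : (S\PP)\S
  [2,3] "that" : S\(S\PP)

S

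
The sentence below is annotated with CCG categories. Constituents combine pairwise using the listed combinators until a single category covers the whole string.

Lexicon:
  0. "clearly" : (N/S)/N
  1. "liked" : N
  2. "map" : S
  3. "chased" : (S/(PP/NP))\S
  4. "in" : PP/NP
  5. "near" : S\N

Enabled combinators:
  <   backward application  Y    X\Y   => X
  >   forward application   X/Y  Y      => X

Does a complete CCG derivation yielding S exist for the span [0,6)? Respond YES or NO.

[0,6] S   <
  [0,5] N   >
    [0,2] N/S   >
      [0,1] "clearly" : (N/S)/N
      [1,2] "liked" : N
    [2,5] S   >
      [2,4] S/(PP/NP)   <
        [2,3] "map" : S
        [3,4] "chased" : (S/(PP/NP))\S
      [4,5] "in" : PP/NP
  [5,6] "near" : S\N

YES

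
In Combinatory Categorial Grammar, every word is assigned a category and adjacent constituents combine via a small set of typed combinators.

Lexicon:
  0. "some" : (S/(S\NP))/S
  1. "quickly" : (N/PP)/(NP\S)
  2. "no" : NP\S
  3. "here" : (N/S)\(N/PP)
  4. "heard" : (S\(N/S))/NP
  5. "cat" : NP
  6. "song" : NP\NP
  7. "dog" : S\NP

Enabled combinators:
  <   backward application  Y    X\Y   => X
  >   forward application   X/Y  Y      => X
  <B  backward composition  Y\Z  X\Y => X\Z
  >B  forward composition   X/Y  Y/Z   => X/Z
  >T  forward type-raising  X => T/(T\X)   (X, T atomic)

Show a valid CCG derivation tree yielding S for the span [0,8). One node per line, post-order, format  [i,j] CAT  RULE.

[0,8] S   >
  [0,6] S/(S\NP)   >
    [0,1] "some" : (S/(S\NP))/S
    [1,6] S   <
      [1,4] N/S   <
        [1,3] N/PP   >
          [1,2] "quickly" : (N/PP)/(NP\S)
          [2,3] "no" : NP\S
        [3,4] "here" : (N/S)\(N/PP)
      [4,6] S\(N/S)   >
        [4,5] "heard" : (S\(N/S))/NP
        [5,6] "cat" : NP
  [6,8] S\NP   <B
    [6,7] "song" : NP\NP
    [7,8] "dog" : S\NP

[0,1] (S/(S\NP))/S  lex  "some"
[1,2] (N/PP)/(NP\S)  lex  "quickly"
[2,3] NP\S  lex  "no"
[1,3] N/PP  >  k=2
[3,4] (N/S)\(N/PP)  lex  "here"
[1,4] N/S  <  k=3
[4,5] (S\(N/S))/NP  lex  "heard"
[5,6] NP  lex  "cat"
[4,6] S\(N/S)  >  k=5
[1,6] S  <  k=4
[0,6] S/(S\NP)  >  k=1
[6,7] NP\NP  lex  "song"
[7,8] S\NP  lex  "dog"
[6,8] S\NP  <B  k=7
[0,8] S  >  k=6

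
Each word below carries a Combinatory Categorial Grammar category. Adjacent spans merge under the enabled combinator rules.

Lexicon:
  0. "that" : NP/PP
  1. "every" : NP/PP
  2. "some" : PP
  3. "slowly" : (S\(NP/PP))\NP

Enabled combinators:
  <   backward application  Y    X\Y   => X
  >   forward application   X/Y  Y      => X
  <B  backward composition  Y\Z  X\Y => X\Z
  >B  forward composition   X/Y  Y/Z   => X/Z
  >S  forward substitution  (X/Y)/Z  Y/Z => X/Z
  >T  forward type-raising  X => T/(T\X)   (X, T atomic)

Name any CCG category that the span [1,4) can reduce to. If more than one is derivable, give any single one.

S\(NP/PP)

[0,4] S   <
  [0,1] "that" : NP/PP
  [1,4] S\(NP/PP)   <
    [1,3] NP   >
      [1,2] "every" : NP/PP
      [2,3] "some" : PP
    [3,4] "slowly" : (S\(NP/PP))\NP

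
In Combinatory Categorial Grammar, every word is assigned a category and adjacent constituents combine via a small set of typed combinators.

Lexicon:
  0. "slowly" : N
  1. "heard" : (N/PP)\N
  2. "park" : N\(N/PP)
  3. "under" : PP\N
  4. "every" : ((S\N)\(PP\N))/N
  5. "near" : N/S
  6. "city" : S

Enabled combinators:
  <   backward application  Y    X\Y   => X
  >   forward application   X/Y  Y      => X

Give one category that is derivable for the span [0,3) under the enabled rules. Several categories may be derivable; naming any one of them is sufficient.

[0,7] S   <
  [0,3] N   <
    [0,2] N/PP   <
      [0,1] "slowly" : N
      [1,2] "heard" : (N/PP)\N
    [2,3] "park" : N\(N/PP)
  [3,7] S\N   <
    [3,4] "under" : PP\N
    [4,7] (S\N)\(PP\N)   >
      [4,5] "every" : ((S\N)\(PP\N))/N
      [5,7] N   >
        [5,6] "near" : N/S
        [6,7] "city" : S

N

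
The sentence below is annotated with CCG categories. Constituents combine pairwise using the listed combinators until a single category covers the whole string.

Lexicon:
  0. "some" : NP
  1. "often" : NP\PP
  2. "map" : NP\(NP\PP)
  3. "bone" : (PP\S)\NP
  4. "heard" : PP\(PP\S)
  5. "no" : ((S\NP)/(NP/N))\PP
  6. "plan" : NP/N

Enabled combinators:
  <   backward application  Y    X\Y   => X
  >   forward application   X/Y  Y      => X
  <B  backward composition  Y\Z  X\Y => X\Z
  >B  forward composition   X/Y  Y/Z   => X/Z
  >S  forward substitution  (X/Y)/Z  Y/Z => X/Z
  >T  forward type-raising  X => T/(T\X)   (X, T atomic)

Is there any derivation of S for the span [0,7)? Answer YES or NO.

[0,7] S   <
  [0,1] "some" : NP
  [1,7] S\NP   >
    [1,6] (S\NP)/(NP/N)   <
      [1,5] PP   <
        [1,4] PP\S   <
          [1,3] NP   <
            [1,2] "often" : NP\PP
            [2,3] "map" : NP\(NP\PP)
          [3,4] "bone" : (PP\S)\NP
        [4,5] "heard" : PP\(PP\S)
      [5,6] "no" : ((S\NP)/(NP/N))\PP
    [6,7] "plan" : NP/N

YES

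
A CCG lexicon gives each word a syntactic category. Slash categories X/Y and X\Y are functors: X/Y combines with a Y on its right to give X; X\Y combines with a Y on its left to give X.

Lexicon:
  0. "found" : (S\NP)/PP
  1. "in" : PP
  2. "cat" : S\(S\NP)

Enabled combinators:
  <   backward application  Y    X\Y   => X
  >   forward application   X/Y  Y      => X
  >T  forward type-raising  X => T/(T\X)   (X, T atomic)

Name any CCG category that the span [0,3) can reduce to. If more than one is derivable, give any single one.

S

[0,3] S   <
  [0,2] S\NP   >
    [0,1] "found" : (S\NP)/PP
    [1,2] "in" : PP
  [2,3] "cat" : S\(S\NP)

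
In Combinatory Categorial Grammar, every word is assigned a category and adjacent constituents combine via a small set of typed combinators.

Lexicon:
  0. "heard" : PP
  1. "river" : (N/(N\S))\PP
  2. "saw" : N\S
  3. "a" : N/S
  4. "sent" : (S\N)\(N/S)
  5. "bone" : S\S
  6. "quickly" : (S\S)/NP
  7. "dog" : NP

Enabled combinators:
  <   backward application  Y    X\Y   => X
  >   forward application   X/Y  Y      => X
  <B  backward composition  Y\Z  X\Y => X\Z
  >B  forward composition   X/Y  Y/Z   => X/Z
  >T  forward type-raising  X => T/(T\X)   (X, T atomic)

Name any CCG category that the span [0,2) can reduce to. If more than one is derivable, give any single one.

[0,8] S   <
  [0,3] N   >
    [0,2] N/(N\S)   <
      [0,1] "heard" : PP
      [1,2] "river" : (N/(N\S))\PP
    [2,3] "saw" : N\S
  [3,8] S\N   <B
    [3,6] S\N   <B
      [3,5] S\N   <
        [3,4] "a" : N/S
        [4,5] "sent" : (S\N)\(N/S)
      [5,6] "bone" : S\S
    [6,8] S\S   >
      [6,7] "quickly" : (S\S)/NP
      [7,8] "dog" : NP

N/(N\S)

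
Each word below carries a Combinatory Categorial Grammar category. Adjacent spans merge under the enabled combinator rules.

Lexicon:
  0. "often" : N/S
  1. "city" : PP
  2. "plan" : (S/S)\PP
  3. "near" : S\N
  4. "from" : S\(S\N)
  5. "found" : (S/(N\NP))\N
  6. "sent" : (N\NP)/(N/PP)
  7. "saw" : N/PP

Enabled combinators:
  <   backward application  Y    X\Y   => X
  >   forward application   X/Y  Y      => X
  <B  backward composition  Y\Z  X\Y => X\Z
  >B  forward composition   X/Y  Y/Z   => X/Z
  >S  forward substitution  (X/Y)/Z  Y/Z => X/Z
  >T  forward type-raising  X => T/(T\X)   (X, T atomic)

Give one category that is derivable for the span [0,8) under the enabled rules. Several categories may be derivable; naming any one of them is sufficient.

S

[0,8] S   >
  [0,6] S/(N\NP)   <
    [0,5] N   >
      [0,3] N/S   >B
        [0,1] "often" : N/S
        [1,3] S/S   <
          [1,2] "city" : PP
          [2,3] "plan" : (S/S)\PP
      [3,5] S   <
        [3,4] "near" : S\N
        [4,5] "from" : S\(S\N)
    [5,6] "found" : (S/(N\NP))\N
  [6,8] N\NP   >
    [6,7] "sent" : (N\NP)/(N/PP)
    [7,8] "saw" : N/PP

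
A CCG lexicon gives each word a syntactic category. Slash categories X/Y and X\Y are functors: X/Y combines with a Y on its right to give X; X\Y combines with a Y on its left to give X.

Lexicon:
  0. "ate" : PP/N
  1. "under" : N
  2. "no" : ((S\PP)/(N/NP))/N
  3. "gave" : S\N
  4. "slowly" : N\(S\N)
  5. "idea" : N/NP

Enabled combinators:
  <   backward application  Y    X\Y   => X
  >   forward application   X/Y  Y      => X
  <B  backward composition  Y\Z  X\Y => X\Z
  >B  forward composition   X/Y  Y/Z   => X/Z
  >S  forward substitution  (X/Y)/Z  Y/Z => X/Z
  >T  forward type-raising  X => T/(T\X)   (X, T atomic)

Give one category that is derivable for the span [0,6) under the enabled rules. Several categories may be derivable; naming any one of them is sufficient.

S

[0,6] S   <
  [0,2] PP   >
    [0,1] "ate" : PP/N
    [1,2] "under" : N
  [2,6] S\PP   >
    [2,5] (S\PP)/(N/NP)   >
      [2,3] "no" : ((S\PP)/(N/NP))/N
      [3,5] N   <
        [3,4] "gave" : S\N
        [4,5] "slowly" : N\(S\N)
    [5,6] "idea" : N/NP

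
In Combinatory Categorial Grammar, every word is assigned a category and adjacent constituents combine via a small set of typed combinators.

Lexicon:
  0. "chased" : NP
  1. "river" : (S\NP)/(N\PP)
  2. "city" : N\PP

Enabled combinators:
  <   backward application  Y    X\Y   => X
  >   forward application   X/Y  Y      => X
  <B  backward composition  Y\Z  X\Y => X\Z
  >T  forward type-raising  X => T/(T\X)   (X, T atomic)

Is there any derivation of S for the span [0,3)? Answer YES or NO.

YES

[0,3] S   <
  [0,1] "chased" : NP
  [1,3] S\NP   >
    [1,2] "river" : (S\NP)/(N\PP)
    [2,3] "city" : N\PP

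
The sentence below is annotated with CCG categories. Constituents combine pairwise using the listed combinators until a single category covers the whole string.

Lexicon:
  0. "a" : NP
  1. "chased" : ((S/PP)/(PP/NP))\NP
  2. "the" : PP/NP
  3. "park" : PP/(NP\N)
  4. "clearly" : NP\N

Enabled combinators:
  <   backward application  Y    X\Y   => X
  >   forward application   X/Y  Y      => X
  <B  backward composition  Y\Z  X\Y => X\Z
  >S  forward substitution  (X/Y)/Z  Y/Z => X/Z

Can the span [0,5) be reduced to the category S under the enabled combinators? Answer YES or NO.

[0,5] S   >
  [0,3] S/PP   >
    [0,2] (S/PP)/(PP/NP)   <
      [0,1] "a" : NP
      [1,2] "chased" : ((S/PP)/(PP/NP))\NP
    [2,3] "the" : PP/NP
  [3,5] PP   >
    [3,4] "park" : PP/(NP\N)
    [4,5] "clearly" : NP\N

YES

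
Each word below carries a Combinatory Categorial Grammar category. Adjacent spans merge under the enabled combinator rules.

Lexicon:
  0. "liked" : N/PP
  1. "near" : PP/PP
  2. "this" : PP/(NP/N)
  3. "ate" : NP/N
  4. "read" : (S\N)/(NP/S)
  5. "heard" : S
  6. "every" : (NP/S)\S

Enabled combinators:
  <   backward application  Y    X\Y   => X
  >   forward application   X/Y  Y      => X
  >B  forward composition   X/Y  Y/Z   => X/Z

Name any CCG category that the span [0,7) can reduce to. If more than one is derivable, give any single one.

S

[0,7] S   <
  [0,4] N   >
    [0,2] N/PP   >B
      [0,1] "liked" : N/PP
      [1,2] "near" : PP/PP
    [2,4] PP   >
      [2,3] "this" : PP/(NP/N)
      [3,4] "ate" : NP/N
  [4,7] S\N   >
    [4,5] "read" : (S\N)/(NP/S)
    [5,7] NP/S   <
      [5,6] "heard" : S
      [6,7] "every" : (NP/S)\S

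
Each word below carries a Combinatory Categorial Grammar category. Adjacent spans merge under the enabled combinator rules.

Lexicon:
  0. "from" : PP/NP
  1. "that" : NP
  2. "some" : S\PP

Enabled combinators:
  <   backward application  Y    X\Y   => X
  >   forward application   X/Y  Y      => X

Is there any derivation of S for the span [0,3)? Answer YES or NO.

YES

[0,3] S   <
  [0,2] PP   >
    [0,1] "from" : PP/NP
    [1,2] "that" : NP
  [2,3] "some" : S\PP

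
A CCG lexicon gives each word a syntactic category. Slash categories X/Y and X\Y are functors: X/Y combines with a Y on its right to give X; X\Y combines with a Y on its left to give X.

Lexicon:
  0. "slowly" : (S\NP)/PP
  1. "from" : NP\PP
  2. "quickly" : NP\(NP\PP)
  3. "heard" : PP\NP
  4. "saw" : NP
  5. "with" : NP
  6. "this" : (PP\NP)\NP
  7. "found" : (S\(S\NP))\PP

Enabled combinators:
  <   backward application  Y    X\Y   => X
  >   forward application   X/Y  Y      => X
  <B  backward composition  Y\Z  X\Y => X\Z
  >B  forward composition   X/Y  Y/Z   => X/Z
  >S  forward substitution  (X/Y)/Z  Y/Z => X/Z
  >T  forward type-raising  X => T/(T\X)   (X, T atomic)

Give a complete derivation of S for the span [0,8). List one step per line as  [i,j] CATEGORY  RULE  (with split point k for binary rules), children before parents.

[0,8] S   <
  [0,4] S\NP   >
    [0,1] "slowly" : (S\NP)/PP
    [1,4] PP   <
      [1,3] NP   <
        [1,2] "from" : NP\PP
        [2,3] "quickly" : NP\(NP\PP)
      [3,4] "heard" : PP\NP
  [4,8] S\(S\NP)   <
    [4,7] PP   <
      [4,5] "saw" : NP
      [5,7] PP\NP   <
        [5,6] "with" : NP
        [6,7] "this" : (PP\NP)\NP
    [7,8] "found" : (S\(S\NP))\PP

[0,1] (S\NP)/PP  lex  "slowly"
[1,2] NP\PP  lex  "from"
[2,3] NP\(NP\PP)  lex  "quickly"
[1,3] NP  <  k=2
[3,4] PP\NP  lex  "heard"
[1,4] PP  <  k=3
[0,4] S\NP  >  k=1
[4,5] NP  lex  "saw"
[5,6] NP  lex  "with"
[6,7] (PP\NP)\NP  lex  "this"
[5,7] PP\NP  <  k=6
[4,7] PP  <  k=5
[7,8] (S\(S\NP))\PP  lex  "found"
[4,8] S\(S\NP)  <  k=7
[0,8] S  <  k=4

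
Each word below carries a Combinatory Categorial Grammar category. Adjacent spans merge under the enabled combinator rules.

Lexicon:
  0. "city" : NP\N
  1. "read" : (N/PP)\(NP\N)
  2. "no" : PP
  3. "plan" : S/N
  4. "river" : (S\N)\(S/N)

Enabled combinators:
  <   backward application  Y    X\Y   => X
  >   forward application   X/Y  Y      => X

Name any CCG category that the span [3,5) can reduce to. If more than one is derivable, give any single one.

S\N

[0,5] S   <
  [0,3] N   >
    [0,2] N/PP   <
      [0,1] "city" : NP\N
      [1,2] "read" : (N/PP)\(NP\N)
    [2,3] "no" : PP
  [3,5] S\N   <
    [3,4] "plan" : S/N
    [4,5] "river" : (S\N)\(S/N)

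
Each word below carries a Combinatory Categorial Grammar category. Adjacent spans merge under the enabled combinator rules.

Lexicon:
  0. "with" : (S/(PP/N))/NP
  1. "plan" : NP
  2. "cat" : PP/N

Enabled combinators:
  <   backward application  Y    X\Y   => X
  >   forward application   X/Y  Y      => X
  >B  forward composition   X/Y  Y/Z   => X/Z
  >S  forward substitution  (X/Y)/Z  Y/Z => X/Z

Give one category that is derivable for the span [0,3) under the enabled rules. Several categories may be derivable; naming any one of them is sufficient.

[0,3] S   >
  [0,2] S/(PP/N)   >
    [0,1] "with" : (S/(PP/N))/NP
    [1,2] "plan" : NP
  [2,3] "cat" : PP/N

S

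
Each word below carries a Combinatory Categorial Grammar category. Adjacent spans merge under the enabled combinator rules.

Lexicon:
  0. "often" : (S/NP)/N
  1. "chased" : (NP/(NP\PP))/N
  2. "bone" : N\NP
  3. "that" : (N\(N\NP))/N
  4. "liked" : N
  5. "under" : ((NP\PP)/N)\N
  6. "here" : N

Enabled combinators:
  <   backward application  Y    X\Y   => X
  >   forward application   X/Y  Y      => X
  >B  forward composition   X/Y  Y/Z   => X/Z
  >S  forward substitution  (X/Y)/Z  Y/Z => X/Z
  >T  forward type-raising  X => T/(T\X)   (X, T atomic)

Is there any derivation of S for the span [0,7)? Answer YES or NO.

YES

[0,7] S   >
  [0,6] S/N   >S
    [0,1] "often" : (S/NP)/N
    [1,6] NP/N   >S
      [1,2] "chased" : (NP/(NP\PP))/N
      [2,6] (NP\PP)/N   <
        [2,5] N   <
          [2,3] "bone" : N\NP
          [3,5] N\(N\NP)   >
            [3,4] "that" : (N\(N\NP))/N
            [4,5] "liked" : N
        [5,6] "under" : ((NP\PP)/N)\N
  [6,7] "here" : N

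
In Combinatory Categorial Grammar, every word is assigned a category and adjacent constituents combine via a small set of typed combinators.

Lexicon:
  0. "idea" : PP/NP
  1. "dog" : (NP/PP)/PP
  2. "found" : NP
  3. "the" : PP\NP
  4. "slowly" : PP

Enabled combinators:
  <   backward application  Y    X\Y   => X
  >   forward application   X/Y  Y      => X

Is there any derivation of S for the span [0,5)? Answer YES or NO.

PP/NP (NP/PP)/PP NP PP\NP PP
CKY chart[0,5] = {PP}; S ∉ chart

NO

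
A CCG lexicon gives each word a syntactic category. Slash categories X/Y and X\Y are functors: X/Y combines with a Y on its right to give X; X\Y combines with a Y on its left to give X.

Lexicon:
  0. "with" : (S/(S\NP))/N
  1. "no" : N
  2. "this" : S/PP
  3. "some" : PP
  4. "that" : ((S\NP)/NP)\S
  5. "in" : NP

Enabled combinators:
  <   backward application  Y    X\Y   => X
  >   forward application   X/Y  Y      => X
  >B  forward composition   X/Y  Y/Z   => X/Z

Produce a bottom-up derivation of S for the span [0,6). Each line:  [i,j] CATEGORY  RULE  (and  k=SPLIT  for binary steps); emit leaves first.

[0,1] (S/(S\NP))/N  lex  "with"
[1,2] N  lex  "no"
[0,2] S/(S\NP)  >  k=1
[2,3] S/PP  lex  "this"
[3,4] PP  lex  "some"
[2,4] S  >  k=3
[4,5] ((S\NP)/NP)\S  lex  "that"
[2,5] (S\NP)/NP  <  k=4
[0,5] S/NP  >B  k=2
[5,6] NP  lex  "in"
[0,6] S  >  k=5

[0,6] S   >
  [0,5] S/NP   >B
    [0,2] S/(S\NP)   >
      [0,1] "with" : (S/(S\NP))/N
      [1,2] "no" : N
    [2,5] (S\NP)/NP   <
      [2,4] S   >
        [2,3] "this" : S/PP
        [3,4] "some" : PP
      [4,5] "that" : ((S\NP)/NP)\S
  [5,6] "in" : NP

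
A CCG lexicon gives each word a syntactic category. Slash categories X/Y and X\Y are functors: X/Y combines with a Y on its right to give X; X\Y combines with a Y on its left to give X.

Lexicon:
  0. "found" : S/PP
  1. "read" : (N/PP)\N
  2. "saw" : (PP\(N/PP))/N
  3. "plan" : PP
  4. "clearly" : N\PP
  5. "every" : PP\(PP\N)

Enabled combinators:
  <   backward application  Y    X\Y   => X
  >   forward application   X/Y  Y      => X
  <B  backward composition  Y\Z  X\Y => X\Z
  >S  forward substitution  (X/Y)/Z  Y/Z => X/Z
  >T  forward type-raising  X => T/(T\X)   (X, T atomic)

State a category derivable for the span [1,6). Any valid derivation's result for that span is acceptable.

PP

[0,6] S   >
  [0,1] "found" : S/PP
  [1,6] PP   <
    [1,5] PP\N   <B
      [1,2] "read" : (N/PP)\N
      [2,5] PP\(N/PP)   >
        [2,3] "saw" : (PP\(N/PP))/N
        [3,5] N   <
          [3,4] "plan" : PP
          [4,5] "clearly" : N\PP
    [5,6] "every" : PP\(PP\N)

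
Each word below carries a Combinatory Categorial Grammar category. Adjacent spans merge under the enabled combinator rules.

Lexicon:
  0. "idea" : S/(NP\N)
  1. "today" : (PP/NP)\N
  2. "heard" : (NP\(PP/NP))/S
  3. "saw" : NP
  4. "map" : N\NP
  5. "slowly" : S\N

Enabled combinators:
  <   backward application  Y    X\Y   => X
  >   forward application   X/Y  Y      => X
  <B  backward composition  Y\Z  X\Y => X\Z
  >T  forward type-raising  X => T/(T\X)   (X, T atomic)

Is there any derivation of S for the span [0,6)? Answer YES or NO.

[0,6] S   >
  [0,1] "idea" : S/(NP\N)
  [1,6] NP\N   <B
    [1,2] "today" : (PP/NP)\N
    [2,6] NP\(PP/NP)   >
      [2,3] "heard" : (NP\(PP/NP))/S
      [3,6] S   <
        [3,4] "saw" : NP
        [4,6] S\NP   <B
          [4,5] "map" : N\NP
          [5,6] "slowly" : S\N

YES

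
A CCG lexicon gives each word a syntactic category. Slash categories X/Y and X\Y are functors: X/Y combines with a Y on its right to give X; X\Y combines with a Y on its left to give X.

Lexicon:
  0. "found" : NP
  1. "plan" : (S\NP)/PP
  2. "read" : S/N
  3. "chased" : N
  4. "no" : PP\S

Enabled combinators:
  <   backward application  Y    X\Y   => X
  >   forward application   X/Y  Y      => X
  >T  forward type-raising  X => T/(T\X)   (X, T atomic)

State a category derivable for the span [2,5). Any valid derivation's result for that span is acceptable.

[0,5] S   <
  [0,1] "found" : NP
  [1,5] S\NP   >
    [1,2] "plan" : (S\NP)/PP
    [2,5] PP   <
      [2,4] S   >
        [2,3] "read" : S/N
        [3,4] "chased" : N
      [4,5] "no" : PP\S

PP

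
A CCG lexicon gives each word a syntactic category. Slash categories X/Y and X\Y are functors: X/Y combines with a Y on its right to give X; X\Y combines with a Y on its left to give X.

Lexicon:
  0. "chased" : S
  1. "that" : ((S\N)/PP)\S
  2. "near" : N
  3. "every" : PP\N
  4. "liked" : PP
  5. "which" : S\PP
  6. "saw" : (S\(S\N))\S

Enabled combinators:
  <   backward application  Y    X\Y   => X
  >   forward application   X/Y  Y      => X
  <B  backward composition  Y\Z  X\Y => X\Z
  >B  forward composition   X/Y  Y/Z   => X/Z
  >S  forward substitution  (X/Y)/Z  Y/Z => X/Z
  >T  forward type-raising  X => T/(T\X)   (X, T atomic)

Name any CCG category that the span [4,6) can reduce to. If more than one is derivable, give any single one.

[0,7] S   <
  [0,4] S\N   >
    [0,2] (S\N)/PP   <
      [0,1] "chased" : S
      [1,2] "that" : ((S\N)/PP)\S
    [2,4] PP   >
      [2,3] PP/(PP\N)   >T
        [2,3] "near" : N
      [3,4] "every" : PP\N
  [4,7] S\(S\N)   <
    [4,6] S   >
      [4,5] S/(S\PP)   >T
        [4,5] "liked" : PP
      [5,6] "which" : S\PP
    [6,7] "saw" : (S\(S\N))\S

S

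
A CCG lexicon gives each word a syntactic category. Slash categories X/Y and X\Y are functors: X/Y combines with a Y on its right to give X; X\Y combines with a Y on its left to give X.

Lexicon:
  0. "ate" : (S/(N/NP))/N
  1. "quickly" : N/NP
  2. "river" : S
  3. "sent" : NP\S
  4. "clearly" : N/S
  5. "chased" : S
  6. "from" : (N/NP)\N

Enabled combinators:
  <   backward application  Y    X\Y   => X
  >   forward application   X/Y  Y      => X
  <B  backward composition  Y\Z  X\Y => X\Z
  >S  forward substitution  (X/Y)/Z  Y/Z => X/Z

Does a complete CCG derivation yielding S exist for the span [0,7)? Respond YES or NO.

YES

[0,7] S   >
  [0,4] S/(N/NP)   >
    [0,1] "ate" : (S/(N/NP))/N
    [1,4] N   >
      [1,2] "quickly" : N/NP
      [2,4] NP   <
        [2,3] "river" : S
        [3,4] "sent" : NP\S
  [4,7] N/NP   <
    [4,6] N   >
      [4,5] "clearly" : N/S
      [5,6] "chased" : S
    [6,7] "from" : (N/NP)\N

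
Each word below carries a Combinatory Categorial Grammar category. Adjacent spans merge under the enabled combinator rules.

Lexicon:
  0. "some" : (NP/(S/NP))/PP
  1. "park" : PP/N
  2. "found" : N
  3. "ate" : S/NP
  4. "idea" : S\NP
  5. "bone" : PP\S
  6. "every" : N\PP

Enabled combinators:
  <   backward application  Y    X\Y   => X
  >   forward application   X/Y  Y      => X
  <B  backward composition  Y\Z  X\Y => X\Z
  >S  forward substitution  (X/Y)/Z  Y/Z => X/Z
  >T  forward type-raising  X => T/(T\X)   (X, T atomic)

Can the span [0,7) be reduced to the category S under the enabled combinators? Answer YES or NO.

NO

(NP/(S/NP))/PP PP/N N S/NP S\NP PP\S N\PP
CKY chart[0,7] = {N, N/(N\N), NP/(NP\N), PP/(PP\N), S/(S\N)}; S ∉ chart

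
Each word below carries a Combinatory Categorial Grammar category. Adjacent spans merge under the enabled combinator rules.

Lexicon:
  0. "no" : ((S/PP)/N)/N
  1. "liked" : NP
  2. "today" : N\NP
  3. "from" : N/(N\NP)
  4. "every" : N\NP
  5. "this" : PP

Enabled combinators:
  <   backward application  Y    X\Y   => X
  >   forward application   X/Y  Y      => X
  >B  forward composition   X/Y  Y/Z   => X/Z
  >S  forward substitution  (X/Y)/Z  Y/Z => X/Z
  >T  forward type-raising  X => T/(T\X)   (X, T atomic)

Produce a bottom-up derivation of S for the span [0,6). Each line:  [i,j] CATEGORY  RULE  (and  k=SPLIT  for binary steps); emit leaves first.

[0,6] S   >
  [0,5] S/PP   >
    [0,3] (S/PP)/N   >
      [0,1] "no" : ((S/PP)/N)/N
      [1,3] N   <
        [1,2] "liked" : NP
        [2,3] "today" : N\NP
    [3,5] N   >
      [3,4] "from" : N/(N\NP)
      [4,5] "every" : N\NP
  [5,6] "this" : PP

[0,1] ((S/PP)/N)/N  lex  "no"
[1,2] NP  lex  "liked"
[2,3] N\NP  lex  "today"
[1,3] N  <  k=2
[0,3] (S/PP)/N  >  k=1
[3,4] N/(N\NP)  lex  "from"
[4,5] N\NP  lex  "every"
[3,5] N  >  k=4
[0,5] S/PP  >  k=3
[5,6] PP  lex  "this"
[0,6] S  >  k=5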